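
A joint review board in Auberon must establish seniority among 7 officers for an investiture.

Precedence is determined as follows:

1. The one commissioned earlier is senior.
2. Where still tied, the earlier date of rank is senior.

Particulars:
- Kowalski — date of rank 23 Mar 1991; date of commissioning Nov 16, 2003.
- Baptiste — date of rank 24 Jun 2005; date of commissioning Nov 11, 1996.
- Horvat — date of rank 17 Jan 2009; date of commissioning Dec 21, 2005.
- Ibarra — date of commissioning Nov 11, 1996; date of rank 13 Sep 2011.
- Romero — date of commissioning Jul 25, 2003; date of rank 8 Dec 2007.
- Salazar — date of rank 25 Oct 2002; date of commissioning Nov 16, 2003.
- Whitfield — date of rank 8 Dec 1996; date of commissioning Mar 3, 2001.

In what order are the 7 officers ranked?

By date of commissioning (earlier first): Baptiste and Ibarra (both Nov 11, 1996); then Whitfield (Mar 3, 2001); then Romero (Jul 25, 2003); then Kowalski and Salazar (both Nov 16, 2003); then Horvat (Dec 21, 2005).
Among Baptiste and Ibarra, by date of rank (earlier first): Baptiste (24 Jun 2005) before Ibarra (13 Sep 2011).
Among Kowalski and Salazar, by date of rank (earlier first): Kowalski (23 Mar 1991) before Salazar (25 Oct 2002).
Full order: Baptiste, Ibarra, Whitfield, Romero, Kowalski, Salazar, Horvat.

Baptiste, Ibarra, Whitfield, Romero, Kowalski, Salazar, Horvat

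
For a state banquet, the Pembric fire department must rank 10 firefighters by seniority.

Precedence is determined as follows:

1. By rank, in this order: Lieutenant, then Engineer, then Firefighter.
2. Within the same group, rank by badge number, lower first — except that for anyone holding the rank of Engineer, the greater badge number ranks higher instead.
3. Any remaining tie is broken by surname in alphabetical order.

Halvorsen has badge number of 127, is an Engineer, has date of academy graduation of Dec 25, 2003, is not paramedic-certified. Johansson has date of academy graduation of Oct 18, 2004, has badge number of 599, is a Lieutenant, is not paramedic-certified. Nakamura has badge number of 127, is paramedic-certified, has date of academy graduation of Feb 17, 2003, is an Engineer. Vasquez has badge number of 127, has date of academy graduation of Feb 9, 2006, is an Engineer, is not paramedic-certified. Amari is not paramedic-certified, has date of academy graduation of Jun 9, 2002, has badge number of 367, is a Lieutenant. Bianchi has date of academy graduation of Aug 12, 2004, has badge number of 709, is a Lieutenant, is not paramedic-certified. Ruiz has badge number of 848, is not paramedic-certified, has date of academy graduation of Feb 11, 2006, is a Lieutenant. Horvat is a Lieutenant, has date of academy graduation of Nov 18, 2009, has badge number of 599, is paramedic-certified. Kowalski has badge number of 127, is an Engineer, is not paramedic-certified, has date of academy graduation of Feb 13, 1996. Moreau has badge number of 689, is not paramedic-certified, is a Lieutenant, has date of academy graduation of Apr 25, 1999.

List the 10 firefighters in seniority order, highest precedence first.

Amari, Horvat, Johansson, Moreau, Bianchi, Ruiz, Halvorsen, Kowalski, Nakamura, Vasquez

By rank: Amari, Horvat, Johansson, Moreau, Bianchi and Ruiz (Lieutenant); then Halvorsen, Kowalski, Nakamura and Vasquez (Engineer).
Among Amari, Horvat, Johansson, Moreau, Bianchi and Ruiz, by badge number (lower first): Amari (367) before Horvat and Johansson (599) before Moreau (689) before Bianchi (709) before Ruiz (848).
Among Horvat and Johansson, alphabetically by surname: Horvat before Johansson.
Halvorsen, Kowalski, Nakamura and Vasquez all have badge number 127, so the next rule applies.
Among Halvorsen, Kowalski, Nakamura and Vasquez, alphabetically by surname: Halvorsen before Kowalski before Nakamura before Vasquez.
Full order: Amari, Horvat, Johansson, Moreau, Bianchi, Ruiz, Halvorsen, Kowalski, Nakamura, Vasquez.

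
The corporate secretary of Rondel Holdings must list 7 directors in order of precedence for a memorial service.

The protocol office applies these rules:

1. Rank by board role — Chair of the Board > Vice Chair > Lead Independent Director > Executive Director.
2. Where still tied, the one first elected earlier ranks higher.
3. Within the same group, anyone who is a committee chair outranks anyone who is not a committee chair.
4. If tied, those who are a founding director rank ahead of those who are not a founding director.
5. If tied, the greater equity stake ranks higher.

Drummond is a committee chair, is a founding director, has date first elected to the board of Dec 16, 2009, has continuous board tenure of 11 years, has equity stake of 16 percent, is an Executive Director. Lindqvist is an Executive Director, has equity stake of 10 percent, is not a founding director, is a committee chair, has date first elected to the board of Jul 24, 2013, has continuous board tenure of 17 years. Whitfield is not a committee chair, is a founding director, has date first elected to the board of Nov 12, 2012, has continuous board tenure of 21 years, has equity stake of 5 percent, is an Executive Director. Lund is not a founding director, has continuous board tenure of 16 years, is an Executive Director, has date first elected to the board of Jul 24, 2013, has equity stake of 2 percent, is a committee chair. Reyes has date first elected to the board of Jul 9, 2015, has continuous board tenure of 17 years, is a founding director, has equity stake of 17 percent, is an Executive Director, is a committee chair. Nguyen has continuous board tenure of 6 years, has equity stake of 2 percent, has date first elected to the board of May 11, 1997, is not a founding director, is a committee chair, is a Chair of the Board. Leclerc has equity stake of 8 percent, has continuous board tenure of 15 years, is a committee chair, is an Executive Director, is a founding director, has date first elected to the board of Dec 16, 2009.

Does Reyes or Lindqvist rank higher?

By board role: Nguyen (Chair of the Board); then Drummond, Leclerc, Whitfield, Lindqvist, Lund and Reyes (Executive Director).
Among Drummond, Leclerc, Whitfield, Lindqvist, Lund and Reyes, by date first elected to the board (earlier first): Drummond and Leclerc (Dec 16, 2009) before Whitfield (Nov 12, 2012) before Lindqvist and Lund (Jul 24, 2013) before Reyes (Jul 9, 2015).
Drummond and Leclerc are each a committee chair, so the next rule applies.
Drummond and Leclerc are each a founding director, so the next rule applies.
Among Drummond and Leclerc, by equity stake (higher first): Drummond (16 percent) before Leclerc (8 percent).
Lindqvist and Lund are each a committee chair, so the next rule applies.
Lindqvist and Lund are each not a founding director, so the next rule applies.
Among Lindqvist and Lund, by equity stake (higher first): Lindqvist (10 percent) before Lund (2 percent).
So Lindqvist takes precedence.

Lindqvist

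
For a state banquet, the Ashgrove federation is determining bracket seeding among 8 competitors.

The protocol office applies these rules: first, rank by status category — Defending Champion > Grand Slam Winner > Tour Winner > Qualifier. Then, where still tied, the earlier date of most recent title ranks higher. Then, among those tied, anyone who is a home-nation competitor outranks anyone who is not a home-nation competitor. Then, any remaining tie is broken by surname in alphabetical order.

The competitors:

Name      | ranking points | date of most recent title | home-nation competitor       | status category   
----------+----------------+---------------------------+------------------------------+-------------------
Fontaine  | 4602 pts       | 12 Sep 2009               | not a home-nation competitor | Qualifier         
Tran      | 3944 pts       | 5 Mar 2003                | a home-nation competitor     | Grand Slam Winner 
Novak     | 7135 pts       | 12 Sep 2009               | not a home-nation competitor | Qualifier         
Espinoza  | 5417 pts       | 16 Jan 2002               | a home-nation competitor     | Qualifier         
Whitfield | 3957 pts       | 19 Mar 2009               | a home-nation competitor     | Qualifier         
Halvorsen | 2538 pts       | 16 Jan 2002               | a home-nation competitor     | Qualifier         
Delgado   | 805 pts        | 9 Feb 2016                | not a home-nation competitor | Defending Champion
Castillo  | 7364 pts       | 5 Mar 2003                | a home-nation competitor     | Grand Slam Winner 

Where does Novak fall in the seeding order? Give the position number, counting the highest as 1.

By status category: Delgado (Defending Champion); then Castillo and Tran (Grand Slam Winner); then Espinoza, Halvorsen, Whitfield, Fontaine and Novak (Qualifier).
Castillo and Tran both have date of most recent title 5 Mar 2003, so the next rule applies.
Castillo and Tran are each a home-nation competitor, so the next rule applies.
Among Castillo and Tran, alphabetically by surname: Castillo before Tran.
Among Espinoza, Halvorsen, Whitfield, Fontaine and Novak, by date of most recent title (earlier first): Espinoza and Halvorsen (16 Jan 2002) before Whitfield (19 Mar 2009) before Fontaine and Novak (12 Sep 2009).
Espinoza and Halvorsen are each a home-nation competitor, so the next rule applies.
Among Espinoza and Halvorsen, alphabetically by surname: Espinoza before Halvorsen.
Fontaine and Novak are each not a home-nation competitor, so the next rule applies.
Among Fontaine and Novak, alphabetically by surname: Fontaine before Novak.
Order: Delgado, Castillo, Tran, Espinoza, Halvorsen, Whitfield, Fontaine, Novak. So position 8.

8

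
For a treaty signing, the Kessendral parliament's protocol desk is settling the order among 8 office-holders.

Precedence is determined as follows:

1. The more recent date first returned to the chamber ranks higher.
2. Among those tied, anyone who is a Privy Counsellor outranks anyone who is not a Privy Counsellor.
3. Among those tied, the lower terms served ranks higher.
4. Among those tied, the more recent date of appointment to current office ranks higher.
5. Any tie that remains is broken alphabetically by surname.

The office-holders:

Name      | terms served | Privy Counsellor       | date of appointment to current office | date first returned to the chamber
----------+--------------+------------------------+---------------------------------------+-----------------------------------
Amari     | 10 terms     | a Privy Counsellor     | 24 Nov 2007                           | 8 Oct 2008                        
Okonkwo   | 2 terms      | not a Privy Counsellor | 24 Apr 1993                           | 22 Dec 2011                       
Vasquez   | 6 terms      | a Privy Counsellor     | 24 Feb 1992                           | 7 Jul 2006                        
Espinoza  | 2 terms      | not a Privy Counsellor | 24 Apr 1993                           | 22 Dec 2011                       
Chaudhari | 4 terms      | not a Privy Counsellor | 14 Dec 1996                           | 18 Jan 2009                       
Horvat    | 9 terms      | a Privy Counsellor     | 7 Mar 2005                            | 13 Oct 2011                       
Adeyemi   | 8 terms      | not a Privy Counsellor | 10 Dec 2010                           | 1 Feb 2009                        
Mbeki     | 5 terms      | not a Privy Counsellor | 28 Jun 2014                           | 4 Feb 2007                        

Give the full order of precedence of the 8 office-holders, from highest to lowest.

Espinoza, Okonkwo, Horvat, Adeyemi, Chaudhari, Amari, Mbeki, Vasquez

By date first returned to the chamber (later first): Espinoza and Okonkwo (both 22 Dec 2011); then Horvat (13 Oct 2011); then Adeyemi (1 Feb 2009); then Chaudhari (18 Jan 2009); then Amari (8 Oct 2008); then Mbeki (4 Feb 2007); then Vasquez (7 Jul 2006).
Espinoza and Okonkwo are each not a Privy Counsellor, so the next rule applies.
Espinoza and Okonkwo both have terms served 2 terms, so the next rule applies.
Espinoza and Okonkwo both have date of appointment to current office 24 Apr 1993, so the next rule applies.
Among Espinoza and Okonkwo, alphabetically by surname: Espinoza before Okonkwo.
Full order: Espinoza, Okonkwo, Horvat, Adeyemi, Chaudhari, Amari, Mbeki, Vasquez.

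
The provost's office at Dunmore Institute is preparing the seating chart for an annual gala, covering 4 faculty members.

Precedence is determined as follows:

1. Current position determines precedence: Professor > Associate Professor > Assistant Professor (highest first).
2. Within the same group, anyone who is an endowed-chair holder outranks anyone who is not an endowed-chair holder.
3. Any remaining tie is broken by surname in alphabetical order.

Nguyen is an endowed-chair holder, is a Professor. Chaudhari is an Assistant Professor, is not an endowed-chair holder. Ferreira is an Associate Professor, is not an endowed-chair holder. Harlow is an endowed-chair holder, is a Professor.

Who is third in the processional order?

By current position: Harlow and Nguyen (Professor); then Ferreira (Associate Professor); then Chaudhari (Assistant Professor).
Harlow and Nguyen are each an endowed-chair holder, so the next rule applies.
Among Harlow and Nguyen, alphabetically by surname: Harlow before Nguyen.
Order: Harlow, Nguyen, Ferreira, Chaudhari.

Ferreira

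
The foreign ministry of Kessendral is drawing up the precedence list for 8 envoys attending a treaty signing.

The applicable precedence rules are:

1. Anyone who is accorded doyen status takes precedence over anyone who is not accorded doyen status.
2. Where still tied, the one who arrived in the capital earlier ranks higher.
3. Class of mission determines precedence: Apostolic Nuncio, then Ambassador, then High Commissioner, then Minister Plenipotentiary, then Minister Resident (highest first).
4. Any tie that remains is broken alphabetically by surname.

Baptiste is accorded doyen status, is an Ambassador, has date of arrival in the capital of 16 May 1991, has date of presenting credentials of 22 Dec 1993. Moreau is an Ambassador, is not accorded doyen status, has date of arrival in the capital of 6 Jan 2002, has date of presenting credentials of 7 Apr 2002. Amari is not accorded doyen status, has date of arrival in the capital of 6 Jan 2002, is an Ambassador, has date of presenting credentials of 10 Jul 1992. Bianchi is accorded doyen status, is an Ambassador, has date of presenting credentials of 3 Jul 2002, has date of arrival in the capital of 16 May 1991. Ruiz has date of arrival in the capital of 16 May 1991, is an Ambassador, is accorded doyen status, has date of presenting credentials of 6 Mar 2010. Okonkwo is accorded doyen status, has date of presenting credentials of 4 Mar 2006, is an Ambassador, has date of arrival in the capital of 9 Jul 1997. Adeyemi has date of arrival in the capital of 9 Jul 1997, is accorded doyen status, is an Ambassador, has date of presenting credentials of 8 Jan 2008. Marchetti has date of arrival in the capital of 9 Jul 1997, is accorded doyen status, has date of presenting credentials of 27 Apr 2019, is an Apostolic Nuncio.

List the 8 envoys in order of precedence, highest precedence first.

By the first rule: Baptiste, Bianchi, Ruiz, Marchetti, Adeyemi and Okonkwo (each accorded doyen status); then Amari and Moreau (both not accorded doyen status).
Among Baptiste, Bianchi, Ruiz, Marchetti, Adeyemi and Okonkwo, by date of arrival in the capital (earlier first): Baptiste, Bianchi and Ruiz (16 May 1991) before Marchetti, Adeyemi and Okonkwo (9 Jul 1997).
Baptiste, Bianchi and Ruiz are each Ambassador, so the next rule applies.
Among Baptiste, Bianchi and Ruiz, alphabetically by surname: Baptiste before Bianchi before Ruiz.
Among Marchetti, Adeyemi and Okonkwo, by class of mission: Marchetti (Apostolic Nuncio) before Adeyemi and Okonkwo (Ambassador).
Among Adeyemi and Okonkwo, alphabetically by surname: Adeyemi before Okonkwo.
Amari and Moreau both have date of arrival in the capital 6 Jan 2002, so the next rule applies.
Amari and Moreau are each Ambassador, so the next rule applies.
Among Amari and Moreau, alphabetically by surname: Amari before Moreau.
Full order: Baptiste, Bianchi, Ruiz, Marchetti, Adeyemi, Okonkwo, Amari, Moreau.

Baptiste, Bianchi, Ruiz, Marchetti, Adeyemi, Okonkwo, Amari, Moreau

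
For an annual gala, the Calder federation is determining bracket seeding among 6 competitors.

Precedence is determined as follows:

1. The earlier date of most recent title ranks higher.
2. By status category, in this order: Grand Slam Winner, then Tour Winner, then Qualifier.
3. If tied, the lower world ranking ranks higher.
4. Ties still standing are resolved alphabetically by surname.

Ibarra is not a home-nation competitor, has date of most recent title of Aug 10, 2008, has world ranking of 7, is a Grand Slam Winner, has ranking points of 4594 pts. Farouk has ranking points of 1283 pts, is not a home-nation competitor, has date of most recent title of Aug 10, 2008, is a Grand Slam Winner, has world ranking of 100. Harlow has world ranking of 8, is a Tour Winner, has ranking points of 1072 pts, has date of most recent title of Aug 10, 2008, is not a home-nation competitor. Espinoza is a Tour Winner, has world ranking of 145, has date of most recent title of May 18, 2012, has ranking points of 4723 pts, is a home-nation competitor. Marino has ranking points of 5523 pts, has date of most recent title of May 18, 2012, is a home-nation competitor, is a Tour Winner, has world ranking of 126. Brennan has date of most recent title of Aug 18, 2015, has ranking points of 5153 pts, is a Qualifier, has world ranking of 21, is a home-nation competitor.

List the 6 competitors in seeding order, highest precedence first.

By date of most recent title (earlier first): Ibarra, Farouk and Harlow (each Aug 10, 2008); then Marino and Espinoza (both May 18, 2012); then Brennan (Aug 18, 2015).
Among Ibarra, Farouk and Harlow, by status category: Ibarra and Farouk (Grand Slam Winner) before Harlow (Tour Winner).
Among Ibarra and Farouk, by world ranking (lower first): Ibarra (7) before Farouk (100).
Marino and Espinoza are each Tour Winner, so the next rule applies.
Among Marino and Espinoza, by world ranking (lower first): Marino (126) before Espinoza (145).
Full order: Ibarra, Farouk, Harlow, Marino, Espinoza, Brennan.

Ibarra, Farouk, Harlow, Marino, Espinoza, Brennan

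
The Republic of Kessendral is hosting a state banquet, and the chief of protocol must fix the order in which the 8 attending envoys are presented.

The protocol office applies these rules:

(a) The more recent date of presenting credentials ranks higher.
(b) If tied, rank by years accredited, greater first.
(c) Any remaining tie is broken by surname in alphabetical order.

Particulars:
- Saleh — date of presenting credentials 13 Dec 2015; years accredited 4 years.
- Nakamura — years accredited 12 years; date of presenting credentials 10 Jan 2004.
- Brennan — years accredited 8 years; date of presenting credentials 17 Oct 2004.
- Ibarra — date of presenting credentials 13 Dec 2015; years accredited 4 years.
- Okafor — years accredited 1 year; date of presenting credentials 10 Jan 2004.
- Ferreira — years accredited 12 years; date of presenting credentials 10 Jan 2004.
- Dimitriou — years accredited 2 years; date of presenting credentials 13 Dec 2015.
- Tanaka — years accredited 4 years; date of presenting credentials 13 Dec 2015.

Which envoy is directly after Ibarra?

Saleh

By date of presenting credentials (later first): Ibarra, Saleh, Tanaka and Dimitriou (each 13 Dec 2015); then Brennan (17 Oct 2004); then Ferreira, Nakamura and Okafor (each 10 Jan 2004).
Among Ibarra, Saleh, Tanaka and Dimitriou, by years accredited (higher first): Ibarra, Saleh and Tanaka (4 years) before Dimitriou (2 years).
Among Ibarra, Saleh and Tanaka, alphabetically by surname: Ibarra before Saleh before Tanaka.
Among Ferreira, Nakamura and Okafor, by years accredited (higher first): Ferreira and Nakamura (12 years) before Okafor (1 year).
Among Ferreira and Nakamura, alphabetically by surname: Ferreira before Nakamura.
Order: Ibarra, Saleh, Tanaka, Dimitriou, Brennan, Ferreira, Nakamura, Okafor.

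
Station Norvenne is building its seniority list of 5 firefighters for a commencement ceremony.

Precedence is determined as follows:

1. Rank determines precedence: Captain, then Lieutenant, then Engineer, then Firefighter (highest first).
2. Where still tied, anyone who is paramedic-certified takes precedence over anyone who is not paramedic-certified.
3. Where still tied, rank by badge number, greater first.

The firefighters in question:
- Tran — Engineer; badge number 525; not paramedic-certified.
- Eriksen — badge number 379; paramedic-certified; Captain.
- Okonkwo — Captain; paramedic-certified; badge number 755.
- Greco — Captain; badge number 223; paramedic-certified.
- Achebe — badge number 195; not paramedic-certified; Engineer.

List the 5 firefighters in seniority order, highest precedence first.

Okonkwo, Eriksen, Greco, Tran, Achebe

By rank: Okonkwo, Eriksen and Greco (Captain); then Tran and Achebe (Engineer).
Okonkwo, Eriksen and Greco are each paramedic-certified, so the next rule applies.
Among Okonkwo, Eriksen and Greco, by badge number (higher first): Okonkwo (755) before Eriksen (379) before Greco (223).
Tran and Achebe are each not paramedic-certified, so the next rule applies.
Among Tran and Achebe, by badge number (higher first): Tran (525) before Achebe (195).
Full order: Okonkwo, Eriksen, Greco, Tran, Achebe.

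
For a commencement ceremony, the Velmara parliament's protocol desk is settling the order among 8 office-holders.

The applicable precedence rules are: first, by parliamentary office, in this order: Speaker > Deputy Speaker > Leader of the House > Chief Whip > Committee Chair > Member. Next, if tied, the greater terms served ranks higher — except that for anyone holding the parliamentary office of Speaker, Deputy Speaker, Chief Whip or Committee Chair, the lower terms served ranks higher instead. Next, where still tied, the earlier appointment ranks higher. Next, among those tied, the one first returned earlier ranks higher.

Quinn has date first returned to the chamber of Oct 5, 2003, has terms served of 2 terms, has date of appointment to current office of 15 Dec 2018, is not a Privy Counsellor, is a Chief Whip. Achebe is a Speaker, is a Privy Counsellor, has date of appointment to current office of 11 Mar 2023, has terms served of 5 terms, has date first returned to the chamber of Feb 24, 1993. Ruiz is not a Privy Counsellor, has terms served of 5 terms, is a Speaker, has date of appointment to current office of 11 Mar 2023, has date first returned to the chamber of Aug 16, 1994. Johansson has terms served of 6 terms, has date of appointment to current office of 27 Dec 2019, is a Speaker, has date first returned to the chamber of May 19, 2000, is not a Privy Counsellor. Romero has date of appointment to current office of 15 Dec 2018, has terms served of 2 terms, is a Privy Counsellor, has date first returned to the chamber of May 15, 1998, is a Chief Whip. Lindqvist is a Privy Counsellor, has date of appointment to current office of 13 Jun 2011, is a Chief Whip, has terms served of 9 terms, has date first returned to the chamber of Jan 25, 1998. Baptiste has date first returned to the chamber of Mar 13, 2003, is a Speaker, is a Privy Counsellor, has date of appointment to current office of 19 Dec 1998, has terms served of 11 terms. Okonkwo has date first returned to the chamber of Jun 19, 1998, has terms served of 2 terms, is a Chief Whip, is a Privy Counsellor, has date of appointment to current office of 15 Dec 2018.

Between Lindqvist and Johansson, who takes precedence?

Johansson

By parliamentary office: Achebe, Ruiz, Johansson and Baptiste (Speaker); then Romero, Okonkwo, Quinn and Lindqvist (Chief Whip).
Among Achebe, Ruiz, Johansson and Baptiste, by terms served (lower first) (reversed rule for this group): Achebe and Ruiz (5 terms) before Johansson (6 terms) before Baptiste (11 terms).
Achebe and Ruiz both have date of appointment to current office 11 Mar 2023, so the next rule applies.
Among Achebe and Ruiz, by date first returned to the chamber (earlier first): Achebe (Feb 24, 1993) before Ruiz (Aug 16, 1994).
Among Romero, Okonkwo, Quinn and Lindqvist, by terms served (lower first) (reversed rule for this group): Romero, Okonkwo and Quinn (2 terms) before Lindqvist (9 terms).
Romero, Okonkwo and Quinn all have date of appointment to current office 15 Dec 2018, so the next rule applies.
Among Romero, Okonkwo and Quinn, by date first returned to the chamber (earlier first): Romero (May 15, 1998) before Okonkwo (Jun 19, 1998) before Quinn (Oct 5, 2003).
So Johansson takes precedence.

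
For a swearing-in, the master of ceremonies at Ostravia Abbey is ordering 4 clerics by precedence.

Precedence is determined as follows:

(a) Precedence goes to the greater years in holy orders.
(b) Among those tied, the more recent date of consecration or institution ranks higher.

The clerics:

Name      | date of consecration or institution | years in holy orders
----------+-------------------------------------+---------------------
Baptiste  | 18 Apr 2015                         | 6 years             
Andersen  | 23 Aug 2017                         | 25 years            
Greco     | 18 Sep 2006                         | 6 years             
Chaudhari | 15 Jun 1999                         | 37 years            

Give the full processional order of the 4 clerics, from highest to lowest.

Chaudhari, Andersen, Baptiste, Greco

By years in holy orders (higher first): Chaudhari (37 years); then Andersen (25 years); then Baptiste and Greco (both 6 years).
Among Baptiste and Greco, by date of consecration or institution (later first): Baptiste (18 Apr 2015) before Greco (18 Sep 2006).
Full order: Chaudhari, Andersen, Baptiste, Greco.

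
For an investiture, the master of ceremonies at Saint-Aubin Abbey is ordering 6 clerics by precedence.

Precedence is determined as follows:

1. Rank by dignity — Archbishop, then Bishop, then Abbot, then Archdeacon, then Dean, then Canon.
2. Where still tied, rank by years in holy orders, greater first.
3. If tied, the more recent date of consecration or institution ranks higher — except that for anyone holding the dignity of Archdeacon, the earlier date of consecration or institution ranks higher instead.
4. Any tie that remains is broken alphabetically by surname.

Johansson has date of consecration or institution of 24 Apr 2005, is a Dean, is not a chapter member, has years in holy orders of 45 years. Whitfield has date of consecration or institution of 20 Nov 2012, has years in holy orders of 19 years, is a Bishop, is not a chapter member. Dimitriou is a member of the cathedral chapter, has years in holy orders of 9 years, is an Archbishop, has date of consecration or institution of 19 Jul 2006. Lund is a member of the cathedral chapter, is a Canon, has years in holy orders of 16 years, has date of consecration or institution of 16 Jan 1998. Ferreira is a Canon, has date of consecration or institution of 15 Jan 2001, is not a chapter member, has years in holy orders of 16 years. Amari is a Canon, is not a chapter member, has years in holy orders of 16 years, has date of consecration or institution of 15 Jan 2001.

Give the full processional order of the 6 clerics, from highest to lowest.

By dignity: Dimitriou (Archbishop); then Whitfield (Bishop); then Johansson (Dean); then Amari, Ferreira and Lund (Canon).
Amari, Ferreira and Lund all have years in holy orders 16 years, so the next rule applies.
Among Amari, Ferreira and Lund, by date of consecration or institution (later first): Amari and Ferreira (15 Jan 2001) before Lund (16 Jan 1998).
Among Amari and Ferreira, alphabetically by surname: Amari before Ferreira.
Full order: Dimitriou, Whitfield, Johansson, Amari, Ferreira, Lund.

Dimitriou, Whitfield, Johansson, Amari, Ferreira, Lund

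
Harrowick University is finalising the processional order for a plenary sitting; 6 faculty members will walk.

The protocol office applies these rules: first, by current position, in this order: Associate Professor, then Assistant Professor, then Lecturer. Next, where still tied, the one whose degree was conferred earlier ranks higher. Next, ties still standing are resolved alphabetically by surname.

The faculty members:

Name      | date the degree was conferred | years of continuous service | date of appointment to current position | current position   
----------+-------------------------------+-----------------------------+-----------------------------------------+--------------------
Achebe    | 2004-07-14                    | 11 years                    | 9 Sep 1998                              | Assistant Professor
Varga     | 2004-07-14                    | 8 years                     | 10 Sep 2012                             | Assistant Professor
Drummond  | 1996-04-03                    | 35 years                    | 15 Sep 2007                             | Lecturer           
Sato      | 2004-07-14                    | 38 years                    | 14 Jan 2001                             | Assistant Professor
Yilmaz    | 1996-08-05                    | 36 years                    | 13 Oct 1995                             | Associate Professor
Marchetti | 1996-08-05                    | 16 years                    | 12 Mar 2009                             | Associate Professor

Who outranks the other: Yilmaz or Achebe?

By current position: Marchetti and Yilmaz (Associate Professor); then Achebe, Sato and Varga (Assistant Professor); then Drummond (Lecturer).
Marchetti and Yilmaz both have date the degree was conferred 1996-08-05, so the next rule applies.
Among Marchetti and Yilmaz, alphabetically by surname: Marchetti before Yilmaz.
Achebe, Sato and Varga all have date the degree was conferred 2004-07-14, so the next rule applies.
Among Achebe, Sato and Varga, alphabetically by surname: Achebe before Sato before Varga.
So Yilmaz takes precedence.

Yilmaz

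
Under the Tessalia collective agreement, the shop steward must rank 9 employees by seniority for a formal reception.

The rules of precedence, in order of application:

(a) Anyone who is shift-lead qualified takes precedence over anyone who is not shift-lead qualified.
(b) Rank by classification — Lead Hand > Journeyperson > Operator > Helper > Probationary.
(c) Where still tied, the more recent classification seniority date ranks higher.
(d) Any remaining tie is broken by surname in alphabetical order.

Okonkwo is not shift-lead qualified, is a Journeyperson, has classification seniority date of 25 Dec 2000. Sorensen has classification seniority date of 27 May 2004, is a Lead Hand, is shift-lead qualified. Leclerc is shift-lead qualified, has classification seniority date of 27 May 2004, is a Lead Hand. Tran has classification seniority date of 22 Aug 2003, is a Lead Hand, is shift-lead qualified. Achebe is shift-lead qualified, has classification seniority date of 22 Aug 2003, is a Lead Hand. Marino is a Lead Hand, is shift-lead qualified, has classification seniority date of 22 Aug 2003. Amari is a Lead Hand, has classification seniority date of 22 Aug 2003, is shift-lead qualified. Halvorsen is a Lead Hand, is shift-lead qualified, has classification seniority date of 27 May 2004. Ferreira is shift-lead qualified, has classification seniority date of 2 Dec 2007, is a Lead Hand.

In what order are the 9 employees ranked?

By the first rule: Ferreira, Halvorsen, Leclerc, Sorensen, Achebe, Amari, Marino and Tran (each shift-lead qualified); then Okonkwo (not shift-lead qualified).
Ferreira, Halvorsen, Leclerc, Sorensen, Achebe, Amari, Marino and Tran are each Lead Hand, so the next rule applies.
Among Ferreira, Halvorsen, Leclerc, Sorensen, Achebe, Amari, Marino and Tran, by classification seniority date (later first): Ferreira (2 Dec 2007) before Halvorsen, Leclerc and Sorensen (27 May 2004) before Achebe, Amari, Marino and Tran (22 Aug 2003).
Among Halvorsen, Leclerc and Sorensen, alphabetically by surname: Halvorsen before Leclerc before Sorensen.
Among Achebe, Amari, Marino and Tran, alphabetically by surname: Achebe before Amari before Marino before Tran.
Full order: Ferreira, Halvorsen, Leclerc, Sorensen, Achebe, Amari, Marino, Tran, Okonkwo.

Ferreira, Halvorsen, Leclerc, Sorensen, Achebe, Amari, Marino, Tran, Okonkwo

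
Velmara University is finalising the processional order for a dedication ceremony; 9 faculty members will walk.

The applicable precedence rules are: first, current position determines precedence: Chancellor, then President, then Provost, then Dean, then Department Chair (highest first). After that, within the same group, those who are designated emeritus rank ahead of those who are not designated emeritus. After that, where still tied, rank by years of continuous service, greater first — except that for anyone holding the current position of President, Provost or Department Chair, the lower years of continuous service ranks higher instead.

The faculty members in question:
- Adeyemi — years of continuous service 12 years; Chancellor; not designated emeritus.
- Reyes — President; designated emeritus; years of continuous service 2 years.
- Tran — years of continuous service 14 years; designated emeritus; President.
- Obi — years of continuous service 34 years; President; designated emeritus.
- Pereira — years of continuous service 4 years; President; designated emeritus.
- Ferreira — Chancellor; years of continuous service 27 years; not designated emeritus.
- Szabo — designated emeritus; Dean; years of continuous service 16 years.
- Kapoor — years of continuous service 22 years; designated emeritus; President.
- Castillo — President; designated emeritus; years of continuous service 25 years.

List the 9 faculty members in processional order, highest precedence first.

By current position: Ferreira and Adeyemi (Chancellor); then Reyes, Pereira, Tran, Kapoor, Castillo and Obi (President); then Szabo (Dean).
Ferreira and Adeyemi are each not designated emeritus, so the next rule applies.
Among Ferreira and Adeyemi, by years of continuous service (higher first): Ferreira (27 years) before Adeyemi (12 years).
Reyes, Pereira, Tran, Kapoor, Castillo and Obi are each designated emeritus, so the next rule applies.
Among Reyes, Pereira, Tran, Kapoor, Castillo and Obi, by years of continuous service (lower first) (reversed rule for this group): Reyes (2 years) before Pereira (4 years) before Tran (14 years) before Kapoor (22 years) before Castillo (25 years) before Obi (34 years).
Full order: Ferreira, Adeyemi, Reyes, Pereira, Tran, Kapoor, Castillo, Obi, Szabo.

Ferreira, Adeyemi, Reyes, Pereira, Tran, Kapoor, Castillo, Obi, Szabo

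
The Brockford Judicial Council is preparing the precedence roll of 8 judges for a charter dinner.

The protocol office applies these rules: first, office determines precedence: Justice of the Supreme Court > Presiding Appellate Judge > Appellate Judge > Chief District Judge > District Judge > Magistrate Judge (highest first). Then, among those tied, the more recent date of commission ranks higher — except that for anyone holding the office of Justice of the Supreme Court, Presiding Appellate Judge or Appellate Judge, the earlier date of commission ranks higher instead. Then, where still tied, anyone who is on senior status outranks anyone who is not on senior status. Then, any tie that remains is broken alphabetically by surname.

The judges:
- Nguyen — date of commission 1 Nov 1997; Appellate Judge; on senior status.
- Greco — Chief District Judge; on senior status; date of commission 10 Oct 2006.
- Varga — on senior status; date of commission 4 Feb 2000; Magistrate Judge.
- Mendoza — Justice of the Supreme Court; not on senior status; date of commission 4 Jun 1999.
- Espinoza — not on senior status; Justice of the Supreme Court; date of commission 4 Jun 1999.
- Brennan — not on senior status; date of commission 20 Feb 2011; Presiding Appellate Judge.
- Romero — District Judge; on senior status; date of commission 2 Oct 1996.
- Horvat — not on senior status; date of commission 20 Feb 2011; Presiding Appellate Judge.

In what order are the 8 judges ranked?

By office: Espinoza and Mendoza (Justice of the Supreme Court); then Brennan and Horvat (Presiding Appellate Judge); then Nguyen (Appellate Judge); then Greco (Chief District Judge); then Romero (District Judge); then Varga (Magistrate Judge).
Espinoza and Mendoza both have date of commission 4 Jun 1999, so the next rule applies.
Espinoza and Mendoza are each not on senior status, so the next rule applies.
Among Espinoza and Mendoza, alphabetically by surname: Espinoza before Mendoza.
Brennan and Horvat both have date of commission 20 Feb 2011, so the next rule applies.
Brennan and Horvat are each not on senior status, so the next rule applies.
Among Brennan and Horvat, alphabetically by surname: Brennan before Horvat.
Full order: Espinoza, Mendoza, Brennan, Horvat, Nguyen, Greco, Romero, Varga.

Espinoza, Mendoza, Brennan, Horvat, Nguyen, Greco, Romero, Varga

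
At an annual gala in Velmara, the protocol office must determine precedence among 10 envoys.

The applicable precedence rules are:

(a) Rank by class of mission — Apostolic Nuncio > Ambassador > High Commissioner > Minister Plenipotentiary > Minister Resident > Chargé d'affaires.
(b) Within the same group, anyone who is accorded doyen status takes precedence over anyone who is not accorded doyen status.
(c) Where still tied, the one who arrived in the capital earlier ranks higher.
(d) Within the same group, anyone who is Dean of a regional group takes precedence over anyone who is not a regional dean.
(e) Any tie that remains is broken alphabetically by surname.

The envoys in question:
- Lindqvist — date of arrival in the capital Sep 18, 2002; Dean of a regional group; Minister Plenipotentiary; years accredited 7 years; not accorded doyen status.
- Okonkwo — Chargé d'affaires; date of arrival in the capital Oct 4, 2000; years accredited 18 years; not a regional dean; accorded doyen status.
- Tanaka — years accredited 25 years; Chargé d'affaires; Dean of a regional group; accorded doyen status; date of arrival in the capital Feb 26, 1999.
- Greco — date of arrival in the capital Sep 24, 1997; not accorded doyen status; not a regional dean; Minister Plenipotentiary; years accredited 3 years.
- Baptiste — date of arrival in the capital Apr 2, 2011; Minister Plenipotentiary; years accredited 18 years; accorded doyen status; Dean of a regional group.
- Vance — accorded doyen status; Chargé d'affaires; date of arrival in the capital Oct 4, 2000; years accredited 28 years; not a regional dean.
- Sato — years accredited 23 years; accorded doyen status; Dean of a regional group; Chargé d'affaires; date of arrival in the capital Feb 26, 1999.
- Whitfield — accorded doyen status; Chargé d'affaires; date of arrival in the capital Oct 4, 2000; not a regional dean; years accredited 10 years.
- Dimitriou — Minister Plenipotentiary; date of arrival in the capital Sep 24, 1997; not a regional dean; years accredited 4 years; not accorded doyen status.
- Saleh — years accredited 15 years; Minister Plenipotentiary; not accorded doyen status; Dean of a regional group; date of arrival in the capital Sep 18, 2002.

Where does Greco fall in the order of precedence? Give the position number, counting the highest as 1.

By class of mission: Baptiste, Dimitriou, Greco, Lindqvist and Saleh (Minister Plenipotentiary); then Sato, Tanaka, Okonkwo, Vance and Whitfield (Chargé d'affaires).
Among Baptiste, Dimitriou, Greco, Lindqvist and Saleh, accorded doyen status before not accorded doyen status: Baptiste (accorded doyen status) before Dimitriou, Greco, Lindqvist and Saleh (not accorded doyen status).
Among Dimitriou, Greco, Lindqvist and Saleh, by date of arrival in the capital (earlier first): Dimitriou and Greco (Sep 24, 1997) before Lindqvist and Saleh (Sep 18, 2002).
Dimitriou and Greco are each not a regional dean, so the next rule applies.
Among Dimitriou and Greco, alphabetically by surname: Dimitriou before Greco.
Lindqvist and Saleh are each Dean of a regional group, so the next rule applies.
Among Lindqvist and Saleh, alphabetically by surname: Lindqvist before Saleh.
Sato, Tanaka, Okonkwo, Vance and Whitfield are each accorded doyen status, so the next rule applies.
Among Sato, Tanaka, Okonkwo, Vance and Whitfield, by date of arrival in the capital (earlier first): Sato and Tanaka (Feb 26, 1999) before Okonkwo, Vance and Whitfield (Oct 4, 2000).
Sato and Tanaka are each Dean of a regional group, so the next rule applies.
Among Sato and Tanaka, alphabetically by surname: Sato before Tanaka.
Okonkwo, Vance and Whitfield are each not a regional dean, so the next rule applies.
Among Okonkwo, Vance and Whitfield, alphabetically by surname: Okonkwo before Vance before Whitfield.
Order: Baptiste, Dimitriou, Greco, Lindqvist, Saleh, Sato, Tanaka, Okonkwo, Vance, Whitfield. So position 3.

3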